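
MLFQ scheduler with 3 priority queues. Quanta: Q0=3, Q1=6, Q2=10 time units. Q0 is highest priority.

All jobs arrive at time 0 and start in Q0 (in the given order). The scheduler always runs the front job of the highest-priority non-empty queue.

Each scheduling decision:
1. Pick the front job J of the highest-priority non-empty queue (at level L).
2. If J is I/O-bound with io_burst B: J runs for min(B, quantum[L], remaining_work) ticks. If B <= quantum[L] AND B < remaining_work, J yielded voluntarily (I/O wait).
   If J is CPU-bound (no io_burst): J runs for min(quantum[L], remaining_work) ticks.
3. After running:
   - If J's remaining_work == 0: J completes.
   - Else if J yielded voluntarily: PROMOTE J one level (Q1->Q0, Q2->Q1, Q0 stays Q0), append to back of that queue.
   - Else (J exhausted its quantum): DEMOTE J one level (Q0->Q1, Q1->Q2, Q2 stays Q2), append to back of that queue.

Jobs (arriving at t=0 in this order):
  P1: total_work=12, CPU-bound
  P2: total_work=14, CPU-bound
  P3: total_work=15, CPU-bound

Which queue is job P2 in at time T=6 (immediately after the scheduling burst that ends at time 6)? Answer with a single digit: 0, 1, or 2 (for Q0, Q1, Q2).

t=0-3: P1@Q0 runs 3, rem=9, quantum used, demote→Q1. Q0=[P2,P3] Q1=[P1] Q2=[]
t=3-6: P2@Q0 runs 3, rem=11, quantum used, demote→Q1. Q0=[P3] Q1=[P1,P2] Q2=[]
t=6-9: P3@Q0 runs 3, rem=12, quantum used, demote→Q1. Q0=[] Q1=[P1,P2,P3] Q2=[]
t=9-15: P1@Q1 runs 6, rem=3, quantum used, demote→Q2. Q0=[] Q1=[P2,P3] Q2=[P1]
t=15-21: P2@Q1 runs 6, rem=5, quantum used, demote→Q2. Q0=[] Q1=[P3] Q2=[P1,P2]
t=21-27: P3@Q1 runs 6, rem=6, quantum used, demote→Q2. Q0=[] Q1=[] Q2=[P1,P2,P3]
t=27-30: P1@Q2 runs 3, rem=0, completes. Q0=[] Q1=[] Q2=[P2,P3]
t=30-35: P2@Q2 runs 5, rem=0, completes. Q0=[] Q1=[] Q2=[P3]
t=35-41: P3@Q2 runs 6, rem=0, completes. Q0=[] Q1=[] Q2=[]

Answer: 1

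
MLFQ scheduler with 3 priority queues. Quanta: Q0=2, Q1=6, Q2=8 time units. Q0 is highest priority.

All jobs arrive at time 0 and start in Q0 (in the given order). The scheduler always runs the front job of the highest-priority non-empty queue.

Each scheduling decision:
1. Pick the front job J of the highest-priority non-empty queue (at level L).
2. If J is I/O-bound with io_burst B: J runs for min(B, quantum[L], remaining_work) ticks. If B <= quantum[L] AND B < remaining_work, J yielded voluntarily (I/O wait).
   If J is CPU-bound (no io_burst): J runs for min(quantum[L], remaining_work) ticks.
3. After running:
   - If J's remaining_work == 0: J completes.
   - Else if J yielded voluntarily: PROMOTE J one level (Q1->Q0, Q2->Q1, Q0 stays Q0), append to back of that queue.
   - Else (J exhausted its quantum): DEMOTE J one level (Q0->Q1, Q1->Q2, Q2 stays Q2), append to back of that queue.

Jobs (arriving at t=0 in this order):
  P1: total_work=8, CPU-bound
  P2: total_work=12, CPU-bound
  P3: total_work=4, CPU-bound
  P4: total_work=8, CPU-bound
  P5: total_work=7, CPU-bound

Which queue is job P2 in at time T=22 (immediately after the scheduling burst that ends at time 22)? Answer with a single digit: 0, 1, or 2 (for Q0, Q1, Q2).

t=0-2: P1@Q0 runs 2, rem=6, quantum used, demote→Q1. Q0=[P2,P3,P4,P5] Q1=[P1] Q2=[]
t=2-4: P2@Q0 runs 2, rem=10, quantum used, demote→Q1. Q0=[P3,P4,P5] Q1=[P1,P2] Q2=[]
t=4-6: P3@Q0 runs 2, rem=2, quantum used, demote→Q1. Q0=[P4,P5] Q1=[P1,P2,P3] Q2=[]
t=6-8: P4@Q0 runs 2, rem=6, quantum used, demote→Q1. Q0=[P5] Q1=[P1,P2,P3,P4] Q2=[]
t=8-10: P5@Q0 runs 2, rem=5, quantum used, demote→Q1. Q0=[] Q1=[P1,P2,P3,P4,P5] Q2=[]
t=10-16: P1@Q1 runs 6, rem=0, completes. Q0=[] Q1=[P2,P3,P4,P5] Q2=[]
t=16-22: P2@Q1 runs 6, rem=4, quantum used, demote→Q2. Q0=[] Q1=[P3,P4,P5] Q2=[P2]
t=22-24: P3@Q1 runs 2, rem=0, completes. Q0=[] Q1=[P4,P5] Q2=[P2]
t=24-30: P4@Q1 runs 6, rem=0, completes. Q0=[] Q1=[P5] Q2=[P2]
t=30-35: P5@Q1 runs 5, rem=0, completes. Q0=[] Q1=[] Q2=[P2]
t=35-39: P2@Q2 runs 4, rem=0, completes. Q0=[] Q1=[] Q2=[]

Answer: 2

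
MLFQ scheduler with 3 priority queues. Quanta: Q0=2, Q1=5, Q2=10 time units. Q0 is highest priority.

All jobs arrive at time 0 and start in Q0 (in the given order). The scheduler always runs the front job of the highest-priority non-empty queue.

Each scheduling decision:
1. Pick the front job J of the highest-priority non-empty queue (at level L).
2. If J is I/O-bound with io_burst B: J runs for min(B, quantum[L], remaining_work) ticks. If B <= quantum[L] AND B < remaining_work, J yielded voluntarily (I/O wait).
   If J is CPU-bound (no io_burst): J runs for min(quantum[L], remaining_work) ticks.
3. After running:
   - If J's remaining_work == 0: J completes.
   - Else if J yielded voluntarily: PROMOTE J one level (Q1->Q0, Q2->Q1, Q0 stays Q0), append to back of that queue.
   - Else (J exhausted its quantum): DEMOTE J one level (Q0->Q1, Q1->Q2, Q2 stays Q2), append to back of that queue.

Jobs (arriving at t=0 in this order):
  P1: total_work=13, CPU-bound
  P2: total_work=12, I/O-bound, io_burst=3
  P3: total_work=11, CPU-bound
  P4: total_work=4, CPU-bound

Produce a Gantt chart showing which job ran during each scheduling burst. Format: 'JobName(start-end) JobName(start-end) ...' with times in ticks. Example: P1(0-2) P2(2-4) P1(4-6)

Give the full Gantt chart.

Answer: P1(0-2) P2(2-4) P3(4-6) P4(6-8) P1(8-13) P2(13-16) P2(16-18) P3(18-23) P4(23-25) P2(25-28) P2(28-30) P1(30-36) P3(36-40)

Derivation:
t=0-2: P1@Q0 runs 2, rem=11, quantum used, demote→Q1. Q0=[P2,P3,P4] Q1=[P1] Q2=[]
t=2-4: P2@Q0 runs 2, rem=10, quantum used, demote→Q1. Q0=[P3,P4] Q1=[P1,P2] Q2=[]
t=4-6: P3@Q0 runs 2, rem=9, quantum used, demote→Q1. Q0=[P4] Q1=[P1,P2,P3] Q2=[]
t=6-8: P4@Q0 runs 2, rem=2, quantum used, demote→Q1. Q0=[] Q1=[P1,P2,P3,P4] Q2=[]
t=8-13: P1@Q1 runs 5, rem=6, quantum used, demote→Q2. Q0=[] Q1=[P2,P3,P4] Q2=[P1]
t=13-16: P2@Q1 runs 3, rem=7, I/O yield, promote→Q0. Q0=[P2] Q1=[P3,P4] Q2=[P1]
t=16-18: P2@Q0 runs 2, rem=5, quantum used, demote→Q1. Q0=[] Q1=[P3,P4,P2] Q2=[P1]
t=18-23: P3@Q1 runs 5, rem=4, quantum used, demote→Q2. Q0=[] Q1=[P4,P2] Q2=[P1,P3]
t=23-25: P4@Q1 runs 2, rem=0, completes. Q0=[] Q1=[P2] Q2=[P1,P3]
t=25-28: P2@Q1 runs 3, rem=2, I/O yield, promote→Q0. Q0=[P2] Q1=[] Q2=[P1,P3]
t=28-30: P2@Q0 runs 2, rem=0, completes. Q0=[] Q1=[] Q2=[P1,P3]
t=30-36: P1@Q2 runs 6, rem=0, completes. Q0=[] Q1=[] Q2=[P3]
t=36-40: P3@Q2 runs 4, rem=0, completes. Q0=[] Q1=[] Q2=[]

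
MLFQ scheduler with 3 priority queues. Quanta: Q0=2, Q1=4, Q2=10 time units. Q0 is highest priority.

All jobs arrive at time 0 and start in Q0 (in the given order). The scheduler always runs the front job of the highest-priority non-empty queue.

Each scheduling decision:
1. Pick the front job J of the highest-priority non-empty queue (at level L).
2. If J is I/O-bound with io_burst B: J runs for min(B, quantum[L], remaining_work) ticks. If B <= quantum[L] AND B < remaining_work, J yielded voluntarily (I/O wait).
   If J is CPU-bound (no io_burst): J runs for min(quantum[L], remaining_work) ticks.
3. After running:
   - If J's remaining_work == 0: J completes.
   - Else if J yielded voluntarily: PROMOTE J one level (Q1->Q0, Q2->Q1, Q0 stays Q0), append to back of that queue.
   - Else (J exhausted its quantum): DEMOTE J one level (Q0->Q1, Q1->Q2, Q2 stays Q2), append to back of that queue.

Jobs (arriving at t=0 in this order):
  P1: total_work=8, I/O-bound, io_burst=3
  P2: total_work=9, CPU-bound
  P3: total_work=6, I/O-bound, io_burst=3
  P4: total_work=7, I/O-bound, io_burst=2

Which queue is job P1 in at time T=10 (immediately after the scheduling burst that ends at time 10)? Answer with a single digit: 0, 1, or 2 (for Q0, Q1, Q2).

t=0-2: P1@Q0 runs 2, rem=6, quantum used, demote→Q1. Q0=[P2,P3,P4] Q1=[P1] Q2=[]
t=2-4: P2@Q0 runs 2, rem=7, quantum used, demote→Q1. Q0=[P3,P4] Q1=[P1,P2] Q2=[]
t=4-6: P3@Q0 runs 2, rem=4, quantum used, demote→Q1. Q0=[P4] Q1=[P1,P2,P3] Q2=[]
t=6-8: P4@Q0 runs 2, rem=5, I/O yield, promote→Q0. Q0=[P4] Q1=[P1,P2,P3] Q2=[]
t=8-10: P4@Q0 runs 2, rem=3, I/O yield, promote→Q0. Q0=[P4] Q1=[P1,P2,P3] Q2=[]
t=10-12: P4@Q0 runs 2, rem=1, I/O yield, promote→Q0. Q0=[P4] Q1=[P1,P2,P3] Q2=[]
t=12-13: P4@Q0 runs 1, rem=0, completes. Q0=[] Q1=[P1,P2,P3] Q2=[]
t=13-16: P1@Q1 runs 3, rem=3, I/O yield, promote→Q0. Q0=[P1] Q1=[P2,P3] Q2=[]
t=16-18: P1@Q0 runs 2, rem=1, quantum used, demote→Q1. Q0=[] Q1=[P2,P3,P1] Q2=[]
t=18-22: P2@Q1 runs 4, rem=3, quantum used, demote→Q2. Q0=[] Q1=[P3,P1] Q2=[P2]
t=22-25: P3@Q1 runs 3, rem=1, I/O yield, promote→Q0. Q0=[P3] Q1=[P1] Q2=[P2]
t=25-26: P3@Q0 runs 1, rem=0, completes. Q0=[] Q1=[P1] Q2=[P2]
t=26-27: P1@Q1 runs 1, rem=0, completes. Q0=[] Q1=[] Q2=[P2]
t=27-30: P2@Q2 runs 3, rem=0, completes. Q0=[] Q1=[] Q2=[]

Answer: 1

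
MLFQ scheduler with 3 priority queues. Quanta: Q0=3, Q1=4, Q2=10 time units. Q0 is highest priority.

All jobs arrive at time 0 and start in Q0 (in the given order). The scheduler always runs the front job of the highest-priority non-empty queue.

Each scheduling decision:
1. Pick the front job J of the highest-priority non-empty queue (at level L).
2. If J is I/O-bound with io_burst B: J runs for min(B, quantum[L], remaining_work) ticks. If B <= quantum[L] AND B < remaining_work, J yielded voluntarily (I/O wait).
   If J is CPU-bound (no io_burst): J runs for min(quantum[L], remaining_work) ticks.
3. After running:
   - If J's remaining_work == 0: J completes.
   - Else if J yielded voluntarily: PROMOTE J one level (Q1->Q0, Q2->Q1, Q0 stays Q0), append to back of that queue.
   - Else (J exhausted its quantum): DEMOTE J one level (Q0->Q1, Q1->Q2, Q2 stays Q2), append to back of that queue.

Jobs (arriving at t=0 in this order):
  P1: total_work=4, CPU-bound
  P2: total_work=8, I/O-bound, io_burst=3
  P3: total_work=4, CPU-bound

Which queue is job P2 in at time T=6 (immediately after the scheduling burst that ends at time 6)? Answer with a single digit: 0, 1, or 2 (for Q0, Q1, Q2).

Answer: 0

Derivation:
t=0-3: P1@Q0 runs 3, rem=1, quantum used, demote→Q1. Q0=[P2,P3] Q1=[P1] Q2=[]
t=3-6: P2@Q0 runs 3, rem=5, I/O yield, promote→Q0. Q0=[P3,P2] Q1=[P1] Q2=[]
t=6-9: P3@Q0 runs 3, rem=1, quantum used, demote→Q1. Q0=[P2] Q1=[P1,P3] Q2=[]
t=9-12: P2@Q0 runs 3, rem=2, I/O yield, promote→Q0. Q0=[P2] Q1=[P1,P3] Q2=[]
t=12-14: P2@Q0 runs 2, rem=0, completes. Q0=[] Q1=[P1,P3] Q2=[]
t=14-15: P1@Q1 runs 1, rem=0, completes. Q0=[] Q1=[P3] Q2=[]
t=15-16: P3@Q1 runs 1, rem=0, completes. Q0=[] Q1=[] Q2=[]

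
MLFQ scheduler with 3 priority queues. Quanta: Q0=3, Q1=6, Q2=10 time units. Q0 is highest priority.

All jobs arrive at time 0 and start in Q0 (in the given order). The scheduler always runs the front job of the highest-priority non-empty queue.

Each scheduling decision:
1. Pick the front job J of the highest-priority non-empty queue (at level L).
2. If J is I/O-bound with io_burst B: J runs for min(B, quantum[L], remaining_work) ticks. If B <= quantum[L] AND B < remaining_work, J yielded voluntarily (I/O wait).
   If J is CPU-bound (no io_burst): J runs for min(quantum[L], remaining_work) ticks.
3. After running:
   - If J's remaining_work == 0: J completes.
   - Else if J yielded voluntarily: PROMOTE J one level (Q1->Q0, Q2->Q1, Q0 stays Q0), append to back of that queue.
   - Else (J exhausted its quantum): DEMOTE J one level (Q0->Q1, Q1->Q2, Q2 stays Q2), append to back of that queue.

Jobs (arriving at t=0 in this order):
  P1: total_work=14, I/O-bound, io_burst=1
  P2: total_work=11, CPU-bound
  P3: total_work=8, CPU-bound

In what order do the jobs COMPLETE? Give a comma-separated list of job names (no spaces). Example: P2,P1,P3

t=0-1: P1@Q0 runs 1, rem=13, I/O yield, promote→Q0. Q0=[P2,P3,P1] Q1=[] Q2=[]
t=1-4: P2@Q0 runs 3, rem=8, quantum used, demote→Q1. Q0=[P3,P1] Q1=[P2] Q2=[]
t=4-7: P3@Q0 runs 3, rem=5, quantum used, demote→Q1. Q0=[P1] Q1=[P2,P3] Q2=[]
t=7-8: P1@Q0 runs 1, rem=12, I/O yield, promote→Q0. Q0=[P1] Q1=[P2,P3] Q2=[]
t=8-9: P1@Q0 runs 1, rem=11, I/O yield, promote→Q0. Q0=[P1] Q1=[P2,P3] Q2=[]
t=9-10: P1@Q0 runs 1, rem=10, I/O yield, promote→Q0. Q0=[P1] Q1=[P2,P3] Q2=[]
t=10-11: P1@Q0 runs 1, rem=9, I/O yield, promote→Q0. Q0=[P1] Q1=[P2,P3] Q2=[]
t=11-12: P1@Q0 runs 1, rem=8, I/O yield, promote→Q0. Q0=[P1] Q1=[P2,P3] Q2=[]
t=12-13: P1@Q0 runs 1, rem=7, I/O yield, promote→Q0. Q0=[P1] Q1=[P2,P3] Q2=[]
t=13-14: P1@Q0 runs 1, rem=6, I/O yield, promote→Q0. Q0=[P1] Q1=[P2,P3] Q2=[]
t=14-15: P1@Q0 runs 1, rem=5, I/O yield, promote→Q0. Q0=[P1] Q1=[P2,P3] Q2=[]
t=15-16: P1@Q0 runs 1, rem=4, I/O yield, promote→Q0. Q0=[P1] Q1=[P2,P3] Q2=[]
t=16-17: P1@Q0 runs 1, rem=3, I/O yield, promote→Q0. Q0=[P1] Q1=[P2,P3] Q2=[]
t=17-18: P1@Q0 runs 1, rem=2, I/O yield, promote→Q0. Q0=[P1] Q1=[P2,P3] Q2=[]
t=18-19: P1@Q0 runs 1, rem=1, I/O yield, promote→Q0. Q0=[P1] Q1=[P2,P3] Q2=[]
t=19-20: P1@Q0 runs 1, rem=0, completes. Q0=[] Q1=[P2,P3] Q2=[]
t=20-26: P2@Q1 runs 6, rem=2, quantum used, demote→Q2. Q0=[] Q1=[P3] Q2=[P2]
t=26-31: P3@Q1 runs 5, rem=0, completes. Q0=[] Q1=[] Q2=[P2]
t=31-33: P2@Q2 runs 2, rem=0, completes. Q0=[] Q1=[] Q2=[]

Answer: P1,P3,P2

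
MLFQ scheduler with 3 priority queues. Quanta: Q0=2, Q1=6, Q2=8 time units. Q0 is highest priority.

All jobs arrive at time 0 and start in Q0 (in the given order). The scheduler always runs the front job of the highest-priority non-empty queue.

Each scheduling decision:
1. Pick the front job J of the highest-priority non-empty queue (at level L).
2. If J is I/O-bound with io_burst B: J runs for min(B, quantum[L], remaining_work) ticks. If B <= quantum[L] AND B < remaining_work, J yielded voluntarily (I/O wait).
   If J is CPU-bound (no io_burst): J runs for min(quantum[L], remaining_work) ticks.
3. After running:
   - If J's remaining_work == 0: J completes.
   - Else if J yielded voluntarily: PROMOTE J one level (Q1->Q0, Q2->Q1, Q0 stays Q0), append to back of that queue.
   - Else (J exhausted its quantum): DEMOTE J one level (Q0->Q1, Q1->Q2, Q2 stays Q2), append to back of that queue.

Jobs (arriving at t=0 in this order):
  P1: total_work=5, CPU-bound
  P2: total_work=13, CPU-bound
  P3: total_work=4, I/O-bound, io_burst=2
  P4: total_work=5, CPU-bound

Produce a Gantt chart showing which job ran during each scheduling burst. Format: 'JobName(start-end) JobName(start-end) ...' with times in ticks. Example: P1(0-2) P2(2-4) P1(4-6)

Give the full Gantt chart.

t=0-2: P1@Q0 runs 2, rem=3, quantum used, demote→Q1. Q0=[P2,P3,P4] Q1=[P1] Q2=[]
t=2-4: P2@Q0 runs 2, rem=11, quantum used, demote→Q1. Q0=[P3,P4] Q1=[P1,P2] Q2=[]
t=4-6: P3@Q0 runs 2, rem=2, I/O yield, promote→Q0. Q0=[P4,P3] Q1=[P1,P2] Q2=[]
t=6-8: P4@Q0 runs 2, rem=3, quantum used, demote→Q1. Q0=[P3] Q1=[P1,P2,P4] Q2=[]
t=8-10: P3@Q0 runs 2, rem=0, completes. Q0=[] Q1=[P1,P2,P4] Q2=[]
t=10-13: P1@Q1 runs 3, rem=0, completes. Q0=[] Q1=[P2,P4] Q2=[]
t=13-19: P2@Q1 runs 6, rem=5, quantum used, demote→Q2. Q0=[] Q1=[P4] Q2=[P2]
t=19-22: P4@Q1 runs 3, rem=0, completes. Q0=[] Q1=[] Q2=[P2]
t=22-27: P2@Q2 runs 5, rem=0, completes. Q0=[] Q1=[] Q2=[]

Answer: P1(0-2) P2(2-4) P3(4-6) P4(6-8) P3(8-10) P1(10-13) P2(13-19) P4(19-22) P2(22-27)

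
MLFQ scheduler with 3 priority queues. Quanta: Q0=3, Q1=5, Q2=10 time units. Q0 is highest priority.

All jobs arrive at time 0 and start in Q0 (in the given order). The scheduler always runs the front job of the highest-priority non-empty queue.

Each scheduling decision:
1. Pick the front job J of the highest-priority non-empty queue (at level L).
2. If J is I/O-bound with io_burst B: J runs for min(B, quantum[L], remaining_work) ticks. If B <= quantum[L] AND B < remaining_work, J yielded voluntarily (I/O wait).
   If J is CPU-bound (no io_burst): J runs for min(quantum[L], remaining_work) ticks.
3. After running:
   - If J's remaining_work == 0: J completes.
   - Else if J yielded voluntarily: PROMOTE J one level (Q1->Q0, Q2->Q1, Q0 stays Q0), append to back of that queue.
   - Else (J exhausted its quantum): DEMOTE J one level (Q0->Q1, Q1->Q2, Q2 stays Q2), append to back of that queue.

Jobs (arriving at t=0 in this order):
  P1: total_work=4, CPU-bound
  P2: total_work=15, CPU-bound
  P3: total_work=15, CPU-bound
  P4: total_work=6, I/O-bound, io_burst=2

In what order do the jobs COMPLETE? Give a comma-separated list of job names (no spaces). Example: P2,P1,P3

t=0-3: P1@Q0 runs 3, rem=1, quantum used, demote→Q1. Q0=[P2,P3,P4] Q1=[P1] Q2=[]
t=3-6: P2@Q0 runs 3, rem=12, quantum used, demote→Q1. Q0=[P3,P4] Q1=[P1,P2] Q2=[]
t=6-9: P3@Q0 runs 3, rem=12, quantum used, demote→Q1. Q0=[P4] Q1=[P1,P2,P3] Q2=[]
t=9-11: P4@Q0 runs 2, rem=4, I/O yield, promote→Q0. Q0=[P4] Q1=[P1,P2,P3] Q2=[]
t=11-13: P4@Q0 runs 2, rem=2, I/O yield, promote→Q0. Q0=[P4] Q1=[P1,P2,P3] Q2=[]
t=13-15: P4@Q0 runs 2, rem=0, completes. Q0=[] Q1=[P1,P2,P3] Q2=[]
t=15-16: P1@Q1 runs 1, rem=0, completes. Q0=[] Q1=[P2,P3] Q2=[]
t=16-21: P2@Q1 runs 5, rem=7, quantum used, demote→Q2. Q0=[] Q1=[P3] Q2=[P2]
t=21-26: P3@Q1 runs 5, rem=7, quantum used, demote→Q2. Q0=[] Q1=[] Q2=[P2,P3]
t=26-33: P2@Q2 runs 7, rem=0, completes. Q0=[] Q1=[] Q2=[P3]
t=33-40: P3@Q2 runs 7, rem=0, completes. Q0=[] Q1=[] Q2=[]

Answer: P4,P1,P2,P3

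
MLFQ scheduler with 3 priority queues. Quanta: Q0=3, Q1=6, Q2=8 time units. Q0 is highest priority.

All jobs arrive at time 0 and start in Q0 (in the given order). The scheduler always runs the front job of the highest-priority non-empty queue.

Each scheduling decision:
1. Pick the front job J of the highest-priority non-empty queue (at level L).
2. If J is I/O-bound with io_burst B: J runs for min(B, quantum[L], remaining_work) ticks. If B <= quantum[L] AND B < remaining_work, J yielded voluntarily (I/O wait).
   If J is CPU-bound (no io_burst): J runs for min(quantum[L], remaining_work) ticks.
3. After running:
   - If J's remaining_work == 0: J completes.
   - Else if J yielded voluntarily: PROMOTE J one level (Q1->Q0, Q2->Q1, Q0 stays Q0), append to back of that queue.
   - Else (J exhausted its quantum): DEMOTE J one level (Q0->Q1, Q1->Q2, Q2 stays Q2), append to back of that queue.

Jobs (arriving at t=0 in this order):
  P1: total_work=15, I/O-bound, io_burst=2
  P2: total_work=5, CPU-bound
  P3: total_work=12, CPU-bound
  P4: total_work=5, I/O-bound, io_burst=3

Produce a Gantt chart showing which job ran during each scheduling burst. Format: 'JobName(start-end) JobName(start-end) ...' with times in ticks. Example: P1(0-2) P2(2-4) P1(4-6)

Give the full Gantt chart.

Answer: P1(0-2) P2(2-5) P3(5-8) P4(8-11) P1(11-13) P4(13-15) P1(15-17) P1(17-19) P1(19-21) P1(21-23) P1(23-25) P1(25-26) P2(26-28) P3(28-34) P3(34-37)

Derivation:
t=0-2: P1@Q0 runs 2, rem=13, I/O yield, promote→Q0. Q0=[P2,P3,P4,P1] Q1=[] Q2=[]
t=2-5: P2@Q0 runs 3, rem=2, quantum used, demote→Q1. Q0=[P3,P4,P1] Q1=[P2] Q2=[]
t=5-8: P3@Q0 runs 3, rem=9, quantum used, demote→Q1. Q0=[P4,P1] Q1=[P2,P3] Q2=[]
t=8-11: P4@Q0 runs 3, rem=2, I/O yield, promote→Q0. Q0=[P1,P4] Q1=[P2,P3] Q2=[]
t=11-13: P1@Q0 runs 2, rem=11, I/O yield, promote→Q0. Q0=[P4,P1] Q1=[P2,P3] Q2=[]
t=13-15: P4@Q0 runs 2, rem=0, completes. Q0=[P1] Q1=[P2,P3] Q2=[]
t=15-17: P1@Q0 runs 2, rem=9, I/O yield, promote→Q0. Q0=[P1] Q1=[P2,P3] Q2=[]
t=17-19: P1@Q0 runs 2, rem=7, I/O yield, promote→Q0. Q0=[P1] Q1=[P2,P3] Q2=[]
t=19-21: P1@Q0 runs 2, rem=5, I/O yield, promote→Q0. Q0=[P1] Q1=[P2,P3] Q2=[]
t=21-23: P1@Q0 runs 2, rem=3, I/O yield, promote→Q0. Q0=[P1] Q1=[P2,P3] Q2=[]
t=23-25: P1@Q0 runs 2, rem=1, I/O yield, promote→Q0. Q0=[P1] Q1=[P2,P3] Q2=[]
t=25-26: P1@Q0 runs 1, rem=0, completes. Q0=[] Q1=[P2,P3] Q2=[]
t=26-28: P2@Q1 runs 2, rem=0, completes. Q0=[] Q1=[P3] Q2=[]
t=28-34: P3@Q1 runs 6, rem=3, quantum used, demote→Q2. Q0=[] Q1=[] Q2=[P3]
t=34-37: P3@Q2 runs 3, rem=0, completes. Q0=[] Q1=[] Q2=[]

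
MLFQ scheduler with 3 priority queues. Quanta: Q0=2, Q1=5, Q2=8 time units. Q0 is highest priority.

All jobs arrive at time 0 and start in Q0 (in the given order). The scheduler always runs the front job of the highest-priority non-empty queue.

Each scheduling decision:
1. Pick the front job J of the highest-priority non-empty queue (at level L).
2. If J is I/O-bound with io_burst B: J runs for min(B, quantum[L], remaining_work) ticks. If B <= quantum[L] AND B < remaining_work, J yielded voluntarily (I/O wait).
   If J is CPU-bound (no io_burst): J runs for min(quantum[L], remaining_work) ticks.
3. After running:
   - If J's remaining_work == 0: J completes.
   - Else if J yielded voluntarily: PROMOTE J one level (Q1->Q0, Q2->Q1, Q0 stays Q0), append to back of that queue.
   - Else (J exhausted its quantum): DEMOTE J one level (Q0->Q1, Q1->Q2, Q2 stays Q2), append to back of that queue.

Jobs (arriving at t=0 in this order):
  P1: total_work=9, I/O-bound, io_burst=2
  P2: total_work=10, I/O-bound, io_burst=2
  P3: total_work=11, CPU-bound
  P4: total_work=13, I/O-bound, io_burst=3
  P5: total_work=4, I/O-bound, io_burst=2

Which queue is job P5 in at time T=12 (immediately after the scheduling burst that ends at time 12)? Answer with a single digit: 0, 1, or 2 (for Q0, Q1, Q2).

t=0-2: P1@Q0 runs 2, rem=7, I/O yield, promote→Q0. Q0=[P2,P3,P4,P5,P1] Q1=[] Q2=[]
t=2-4: P2@Q0 runs 2, rem=8, I/O yield, promote→Q0. Q0=[P3,P4,P5,P1,P2] Q1=[] Q2=[]
t=4-6: P3@Q0 runs 2, rem=9, quantum used, demote→Q1. Q0=[P4,P5,P1,P2] Q1=[P3] Q2=[]
t=6-8: P4@Q0 runs 2, rem=11, quantum used, demote→Q1. Q0=[P5,P1,P2] Q1=[P3,P4] Q2=[]
t=8-10: P5@Q0 runs 2, rem=2, I/O yield, promote→Q0. Q0=[P1,P2,P5] Q1=[P3,P4] Q2=[]
t=10-12: P1@Q0 runs 2, rem=5, I/O yield, promote→Q0. Q0=[P2,P5,P1] Q1=[P3,P4] Q2=[]
t=12-14: P2@Q0 runs 2, rem=6, I/O yield, promote→Q0. Q0=[P5,P1,P2] Q1=[P3,P4] Q2=[]
t=14-16: P5@Q0 runs 2, rem=0, completes. Q0=[P1,P2] Q1=[P3,P4] Q2=[]
t=16-18: P1@Q0 runs 2, rem=3, I/O yield, promote→Q0. Q0=[P2,P1] Q1=[P3,P4] Q2=[]
t=18-20: P2@Q0 runs 2, rem=4, I/O yield, promote→Q0. Q0=[P1,P2] Q1=[P3,P4] Q2=[]
t=20-22: P1@Q0 runs 2, rem=1, I/O yield, promote→Q0. Q0=[P2,P1] Q1=[P3,P4] Q2=[]
t=22-24: P2@Q0 runs 2, rem=2, I/O yield, promote→Q0. Q0=[P1,P2] Q1=[P3,P4] Q2=[]
t=24-25: P1@Q0 runs 1, rem=0, completes. Q0=[P2] Q1=[P3,P4] Q2=[]
t=25-27: P2@Q0 runs 2, rem=0, completes. Q0=[] Q1=[P3,P4] Q2=[]
t=27-32: P3@Q1 runs 5, rem=4, quantum used, demote→Q2. Q0=[] Q1=[P4] Q2=[P3]
t=32-35: P4@Q1 runs 3, rem=8, I/O yield, promote→Q0. Q0=[P4] Q1=[] Q2=[P3]
t=35-37: P4@Q0 runs 2, rem=6, quantum used, demote→Q1. Q0=[] Q1=[P4] Q2=[P3]
t=37-40: P4@Q1 runs 3, rem=3, I/O yield, promote→Q0. Q0=[P4] Q1=[] Q2=[P3]
t=40-42: P4@Q0 runs 2, rem=1, quantum used, demote→Q1. Q0=[] Q1=[P4] Q2=[P3]
t=42-43: P4@Q1 runs 1, rem=0, completes. Q0=[] Q1=[] Q2=[P3]
t=43-47: P3@Q2 runs 4, rem=0, completes. Q0=[] Q1=[] Q2=[]

Answer: 0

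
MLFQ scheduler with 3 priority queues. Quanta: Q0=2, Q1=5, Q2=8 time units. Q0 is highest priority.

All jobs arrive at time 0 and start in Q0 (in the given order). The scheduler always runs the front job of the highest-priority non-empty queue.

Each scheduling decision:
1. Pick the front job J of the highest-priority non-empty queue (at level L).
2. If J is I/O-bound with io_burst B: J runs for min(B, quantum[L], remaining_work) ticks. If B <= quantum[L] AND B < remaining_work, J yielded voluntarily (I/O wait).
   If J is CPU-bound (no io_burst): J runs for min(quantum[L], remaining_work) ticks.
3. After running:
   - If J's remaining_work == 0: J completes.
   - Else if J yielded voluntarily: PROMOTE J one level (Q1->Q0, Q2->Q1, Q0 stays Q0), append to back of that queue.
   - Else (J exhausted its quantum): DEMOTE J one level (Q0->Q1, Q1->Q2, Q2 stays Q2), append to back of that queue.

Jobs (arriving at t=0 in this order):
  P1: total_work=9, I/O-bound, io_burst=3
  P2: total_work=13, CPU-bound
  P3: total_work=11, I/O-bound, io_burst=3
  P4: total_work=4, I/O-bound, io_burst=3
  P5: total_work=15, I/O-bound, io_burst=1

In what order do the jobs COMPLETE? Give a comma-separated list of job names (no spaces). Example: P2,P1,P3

Answer: P5,P4,P1,P3,P2

Derivation:
t=0-2: P1@Q0 runs 2, rem=7, quantum used, demote→Q1. Q0=[P2,P3,P4,P5] Q1=[P1] Q2=[]
t=2-4: P2@Q0 runs 2, rem=11, quantum used, demote→Q1. Q0=[P3,P4,P5] Q1=[P1,P2] Q2=[]
t=4-6: P3@Q0 runs 2, rem=9, quantum used, demote→Q1. Q0=[P4,P5] Q1=[P1,P2,P3] Q2=[]
t=6-8: P4@Q0 runs 2, rem=2, quantum used, demote→Q1. Q0=[P5] Q1=[P1,P2,P3,P4] Q2=[]
t=8-9: P5@Q0 runs 1, rem=14, I/O yield, promote→Q0. Q0=[P5] Q1=[P1,P2,P3,P4] Q2=[]
t=9-10: P5@Q0 runs 1, rem=13, I/O yield, promote→Q0. Q0=[P5] Q1=[P1,P2,P3,P4] Q2=[]
t=10-11: P5@Q0 runs 1, rem=12, I/O yield, promote→Q0. Q0=[P5] Q1=[P1,P2,P3,P4] Q2=[]
t=11-12: P5@Q0 runs 1, rem=11, I/O yield, promote→Q0. Q0=[P5] Q1=[P1,P2,P3,P4] Q2=[]
t=12-13: P5@Q0 runs 1, rem=10, I/O yield, promote→Q0. Q0=[P5] Q1=[P1,P2,P3,P4] Q2=[]
t=13-14: P5@Q0 runs 1, rem=9, I/O yield, promote→Q0. Q0=[P5] Q1=[P1,P2,P3,P4] Q2=[]
t=14-15: P5@Q0 runs 1, rem=8, I/O yield, promote→Q0. Q0=[P5] Q1=[P1,P2,P3,P4] Q2=[]
t=15-16: P5@Q0 runs 1, rem=7, I/O yield, promote→Q0. Q0=[P5] Q1=[P1,P2,P3,P4] Q2=[]
t=16-17: P5@Q0 runs 1, rem=6, I/O yield, promote→Q0. Q0=[P5] Q1=[P1,P2,P3,P4] Q2=[]
t=17-18: P5@Q0 runs 1, rem=5, I/O yield, promote→Q0. Q0=[P5] Q1=[P1,P2,P3,P4] Q2=[]
t=18-19: P5@Q0 runs 1, rem=4, I/O yield, promote→Q0. Q0=[P5] Q1=[P1,P2,P3,P4] Q2=[]
t=19-20: P5@Q0 runs 1, rem=3, I/O yield, promote→Q0. Q0=[P5] Q1=[P1,P2,P3,P4] Q2=[]
t=20-21: P5@Q0 runs 1, rem=2, I/O yield, promote→Q0. Q0=[P5] Q1=[P1,P2,P3,P4] Q2=[]
t=21-22: P5@Q0 runs 1, rem=1, I/O yield, promote→Q0. Q0=[P5] Q1=[P1,P2,P3,P4] Q2=[]
t=22-23: P5@Q0 runs 1, rem=0, completes. Q0=[] Q1=[P1,P2,P3,P4] Q2=[]
t=23-26: P1@Q1 runs 3, rem=4, I/O yield, promote→Q0. Q0=[P1] Q1=[P2,P3,P4] Q2=[]
t=26-28: P1@Q0 runs 2, rem=2, quantum used, demote→Q1. Q0=[] Q1=[P2,P3,P4,P1] Q2=[]
t=28-33: P2@Q1 runs 5, rem=6, quantum used, demote→Q2. Q0=[] Q1=[P3,P4,P1] Q2=[P2]
t=33-36: P3@Q1 runs 3, rem=6, I/O yield, promote→Q0. Q0=[P3] Q1=[P4,P1] Q2=[P2]
t=36-38: P3@Q0 runs 2, rem=4, quantum used, demote→Q1. Q0=[] Q1=[P4,P1,P3] Q2=[P2]
t=38-40: P4@Q1 runs 2, rem=0, completes. Q0=[] Q1=[P1,P3] Q2=[P2]
t=40-42: P1@Q1 runs 2, rem=0, completes. Q0=[] Q1=[P3] Q2=[P2]
t=42-45: P3@Q1 runs 3, rem=1, I/O yield, promote→Q0. Q0=[P3] Q1=[] Q2=[P2]
t=45-46: P3@Q0 runs 1, rem=0, completes. Q0=[] Q1=[] Q2=[P2]
t=46-52: P2@Q2 runs 6, rem=0, completes. Q0=[] Q1=[] Q2=[]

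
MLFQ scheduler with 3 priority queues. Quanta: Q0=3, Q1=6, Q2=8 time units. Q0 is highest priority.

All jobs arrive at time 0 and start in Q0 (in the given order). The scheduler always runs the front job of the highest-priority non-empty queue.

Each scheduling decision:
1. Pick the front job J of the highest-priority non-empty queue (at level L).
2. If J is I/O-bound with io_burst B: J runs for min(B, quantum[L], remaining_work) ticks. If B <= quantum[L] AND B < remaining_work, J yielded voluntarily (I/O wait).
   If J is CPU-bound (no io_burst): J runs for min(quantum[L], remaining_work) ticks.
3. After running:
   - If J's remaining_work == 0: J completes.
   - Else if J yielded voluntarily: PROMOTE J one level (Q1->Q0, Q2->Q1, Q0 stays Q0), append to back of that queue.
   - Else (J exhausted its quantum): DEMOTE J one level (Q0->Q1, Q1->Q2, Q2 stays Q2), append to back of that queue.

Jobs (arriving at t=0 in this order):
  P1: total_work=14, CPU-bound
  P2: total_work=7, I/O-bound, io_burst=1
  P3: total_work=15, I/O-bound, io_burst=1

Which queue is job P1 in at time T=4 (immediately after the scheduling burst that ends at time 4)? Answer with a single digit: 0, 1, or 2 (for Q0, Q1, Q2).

Answer: 1

Derivation:
t=0-3: P1@Q0 runs 3, rem=11, quantum used, demote→Q1. Q0=[P2,P3] Q1=[P1] Q2=[]
t=3-4: P2@Q0 runs 1, rem=6, I/O yield, promote→Q0. Q0=[P3,P2] Q1=[P1] Q2=[]
t=4-5: P3@Q0 runs 1, rem=14, I/O yield, promote→Q0. Q0=[P2,P3] Q1=[P1] Q2=[]
t=5-6: P2@Q0 runs 1, rem=5, I/O yield, promote→Q0. Q0=[P3,P2] Q1=[P1] Q2=[]
t=6-7: P3@Q0 runs 1, rem=13, I/O yield, promote→Q0. Q0=[P2,P3] Q1=[P1] Q2=[]
t=7-8: P2@Q0 runs 1, rem=4, I/O yield, promote→Q0. Q0=[P3,P2] Q1=[P1] Q2=[]
t=8-9: P3@Q0 runs 1, rem=12, I/O yield, promote→Q0. Q0=[P2,P3] Q1=[P1] Q2=[]
t=9-10: P2@Q0 runs 1, rem=3, I/O yield, promote→Q0. Q0=[P3,P2] Q1=[P1] Q2=[]
t=10-11: P3@Q0 runs 1, rem=11, I/O yield, promote→Q0. Q0=[P2,P3] Q1=[P1] Q2=[]
t=11-12: P2@Q0 runs 1, rem=2, I/O yield, promote→Q0. Q0=[P3,P2] Q1=[P1] Q2=[]
t=12-13: P3@Q0 runs 1, rem=10, I/O yield, promote→Q0. Q0=[P2,P3] Q1=[P1] Q2=[]
t=13-14: P2@Q0 runs 1, rem=1, I/O yield, promote→Q0. Q0=[P3,P2] Q1=[P1] Q2=[]
t=14-15: P3@Q0 runs 1, rem=9, I/O yield, promote→Q0. Q0=[P2,P3] Q1=[P1] Q2=[]
t=15-16: P2@Q0 runs 1, rem=0, completes. Q0=[P3] Q1=[P1] Q2=[]
t=16-17: P3@Q0 runs 1, rem=8, I/O yield, promote→Q0. Q0=[P3] Q1=[P1] Q2=[]
t=17-18: P3@Q0 runs 1, rem=7, I/O yield, promote→Q0. Q0=[P3] Q1=[P1] Q2=[]
t=18-19: P3@Q0 runs 1, rem=6, I/O yield, promote→Q0. Q0=[P3] Q1=[P1] Q2=[]
t=19-20: P3@Q0 runs 1, rem=5, I/O yield, promote→Q0. Q0=[P3] Q1=[P1] Q2=[]
t=20-21: P3@Q0 runs 1, rem=4, I/O yield, promote→Q0. Q0=[P3] Q1=[P1] Q2=[]
t=21-22: P3@Q0 runs 1, rem=3, I/O yield, promote→Q0. Q0=[P3] Q1=[P1] Q2=[]
t=22-23: P3@Q0 runs 1, rem=2, I/O yield, promote→Q0. Q0=[P3] Q1=[P1] Q2=[]
t=23-24: P3@Q0 runs 1, rem=1, I/O yield, promote→Q0. Q0=[P3] Q1=[P1] Q2=[]
t=24-25: P3@Q0 runs 1, rem=0, completes. Q0=[] Q1=[P1] Q2=[]
t=25-31: P1@Q1 runs 6, rem=5, quantum used, demote→Q2. Q0=[] Q1=[] Q2=[P1]
t=31-36: P1@Q2 runs 5, rem=0, completes. Q0=[] Q1=[] Q2=[]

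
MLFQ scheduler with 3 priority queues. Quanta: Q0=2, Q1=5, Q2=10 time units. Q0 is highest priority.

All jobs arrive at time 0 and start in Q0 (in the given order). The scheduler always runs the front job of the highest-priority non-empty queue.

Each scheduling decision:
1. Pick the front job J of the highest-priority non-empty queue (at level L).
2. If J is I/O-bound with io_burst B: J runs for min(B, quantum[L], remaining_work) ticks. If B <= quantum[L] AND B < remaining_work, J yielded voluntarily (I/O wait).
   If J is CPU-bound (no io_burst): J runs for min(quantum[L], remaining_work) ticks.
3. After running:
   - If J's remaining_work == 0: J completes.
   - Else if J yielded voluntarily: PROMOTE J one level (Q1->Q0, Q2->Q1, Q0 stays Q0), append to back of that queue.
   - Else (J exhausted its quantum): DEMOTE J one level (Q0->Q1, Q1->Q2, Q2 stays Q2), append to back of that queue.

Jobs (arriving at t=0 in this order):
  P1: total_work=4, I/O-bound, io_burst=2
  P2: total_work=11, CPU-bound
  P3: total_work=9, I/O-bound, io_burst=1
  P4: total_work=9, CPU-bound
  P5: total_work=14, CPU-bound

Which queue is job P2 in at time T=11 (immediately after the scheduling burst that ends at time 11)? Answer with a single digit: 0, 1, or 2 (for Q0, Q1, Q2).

t=0-2: P1@Q0 runs 2, rem=2, I/O yield, promote→Q0. Q0=[P2,P3,P4,P5,P1] Q1=[] Q2=[]
t=2-4: P2@Q0 runs 2, rem=9, quantum used, demote→Q1. Q0=[P3,P4,P5,P1] Q1=[P2] Q2=[]
t=4-5: P3@Q0 runs 1, rem=8, I/O yield, promote→Q0. Q0=[P4,P5,P1,P3] Q1=[P2] Q2=[]
t=5-7: P4@Q0 runs 2, rem=7, quantum used, demote→Q1. Q0=[P5,P1,P3] Q1=[P2,P4] Q2=[]
t=7-9: P5@Q0 runs 2, rem=12, quantum used, demote→Q1. Q0=[P1,P3] Q1=[P2,P4,P5] Q2=[]
t=9-11: P1@Q0 runs 2, rem=0, completes. Q0=[P3] Q1=[P2,P4,P5] Q2=[]
t=11-12: P3@Q0 runs 1, rem=7, I/O yield, promote→Q0. Q0=[P3] Q1=[P2,P4,P5] Q2=[]
t=12-13: P3@Q0 runs 1, rem=6, I/O yield, promote→Q0. Q0=[P3] Q1=[P2,P4,P5] Q2=[]
t=13-14: P3@Q0 runs 1, rem=5, I/O yield, promote→Q0. Q0=[P3] Q1=[P2,P4,P5] Q2=[]
t=14-15: P3@Q0 runs 1, rem=4, I/O yield, promote→Q0. Q0=[P3] Q1=[P2,P4,P5] Q2=[]
t=15-16: P3@Q0 runs 1, rem=3, I/O yield, promote→Q0. Q0=[P3] Q1=[P2,P4,P5] Q2=[]
t=16-17: P3@Q0 runs 1, rem=2, I/O yield, promote→Q0. Q0=[P3] Q1=[P2,P4,P5] Q2=[]
t=17-18: P3@Q0 runs 1, rem=1, I/O yield, promote→Q0. Q0=[P3] Q1=[P2,P4,P5] Q2=[]
t=18-19: P3@Q0 runs 1, rem=0, completes. Q0=[] Q1=[P2,P4,P5] Q2=[]
t=19-24: P2@Q1 runs 5, rem=4, quantum used, demote→Q2. Q0=[] Q1=[P4,P5] Q2=[P2]
t=24-29: P4@Q1 runs 5, rem=2, quantum used, demote→Q2. Q0=[] Q1=[P5] Q2=[P2,P4]
t=29-34: P5@Q1 runs 5, rem=7, quantum used, demote→Q2. Q0=[] Q1=[] Q2=[P2,P4,P5]
t=34-38: P2@Q2 runs 4, rem=0, completes. Q0=[] Q1=[] Q2=[P4,P5]
t=38-40: P4@Q2 runs 2, rem=0, completes. Q0=[] Q1=[] Q2=[P5]
t=40-47: P5@Q2 runs 7, rem=0, completes. Q0=[] Q1=[] Q2=[]

Answer: 1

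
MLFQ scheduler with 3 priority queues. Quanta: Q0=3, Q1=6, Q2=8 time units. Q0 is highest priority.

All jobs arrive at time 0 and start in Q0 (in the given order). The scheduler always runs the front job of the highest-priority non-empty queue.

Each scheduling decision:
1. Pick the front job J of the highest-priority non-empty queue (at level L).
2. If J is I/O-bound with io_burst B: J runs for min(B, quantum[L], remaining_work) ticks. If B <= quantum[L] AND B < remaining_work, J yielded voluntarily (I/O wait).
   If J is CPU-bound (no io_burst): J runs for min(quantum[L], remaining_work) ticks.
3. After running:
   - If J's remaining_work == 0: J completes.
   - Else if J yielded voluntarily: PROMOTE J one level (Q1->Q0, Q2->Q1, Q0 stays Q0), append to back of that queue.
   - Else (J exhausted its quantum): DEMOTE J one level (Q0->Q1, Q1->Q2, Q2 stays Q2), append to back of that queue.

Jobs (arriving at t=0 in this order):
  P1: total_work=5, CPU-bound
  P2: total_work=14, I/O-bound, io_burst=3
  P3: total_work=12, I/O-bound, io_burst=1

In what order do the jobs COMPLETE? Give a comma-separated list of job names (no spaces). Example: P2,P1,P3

Answer: P2,P3,P1

Derivation:
t=0-3: P1@Q0 runs 3, rem=2, quantum used, demote→Q1. Q0=[P2,P3] Q1=[P1] Q2=[]
t=3-6: P2@Q0 runs 3, rem=11, I/O yield, promote→Q0. Q0=[P3,P2] Q1=[P1] Q2=[]
t=6-7: P3@Q0 runs 1, rem=11, I/O yield, promote→Q0. Q0=[P2,P3] Q1=[P1] Q2=[]
t=7-10: P2@Q0 runs 3, rem=8, I/O yield, promote→Q0. Q0=[P3,P2] Q1=[P1] Q2=[]
t=10-11: P3@Q0 runs 1, rem=10, I/O yield, promote→Q0. Q0=[P2,P3] Q1=[P1] Q2=[]
t=11-14: P2@Q0 runs 3, rem=5, I/O yield, promote→Q0. Q0=[P3,P2] Q1=[P1] Q2=[]
t=14-15: P3@Q0 runs 1, rem=9, I/O yield, promote→Q0. Q0=[P2,P3] Q1=[P1] Q2=[]
t=15-18: P2@Q0 runs 3, rem=2, I/O yield, promote→Q0. Q0=[P3,P2] Q1=[P1] Q2=[]
t=18-19: P3@Q0 runs 1, rem=8, I/O yield, promote→Q0. Q0=[P2,P3] Q1=[P1] Q2=[]
t=19-21: P2@Q0 runs 2, rem=0, completes. Q0=[P3] Q1=[P1] Q2=[]
t=21-22: P3@Q0 runs 1, rem=7, I/O yield, promote→Q0. Q0=[P3] Q1=[P1] Q2=[]
t=22-23: P3@Q0 runs 1, rem=6, I/O yield, promote→Q0. Q0=[P3] Q1=[P1] Q2=[]
t=23-24: P3@Q0 runs 1, rem=5, I/O yield, promote→Q0. Q0=[P3] Q1=[P1] Q2=[]
t=24-25: P3@Q0 runs 1, rem=4, I/O yield, promote→Q0. Q0=[P3] Q1=[P1] Q2=[]
t=25-26: P3@Q0 runs 1, rem=3, I/O yield, promote→Q0. Q0=[P3] Q1=[P1] Q2=[]
t=26-27: P3@Q0 runs 1, rem=2, I/O yield, promote→Q0. Q0=[P3] Q1=[P1] Q2=[]
t=27-28: P3@Q0 runs 1, rem=1, I/O yield, promote→Q0. Q0=[P3] Q1=[P1] Q2=[]
t=28-29: P3@Q0 runs 1, rem=0, completes. Q0=[] Q1=[P1] Q2=[]
t=29-31: P1@Q1 runs 2, rem=0, completes. Q0=[] Q1=[] Q2=[]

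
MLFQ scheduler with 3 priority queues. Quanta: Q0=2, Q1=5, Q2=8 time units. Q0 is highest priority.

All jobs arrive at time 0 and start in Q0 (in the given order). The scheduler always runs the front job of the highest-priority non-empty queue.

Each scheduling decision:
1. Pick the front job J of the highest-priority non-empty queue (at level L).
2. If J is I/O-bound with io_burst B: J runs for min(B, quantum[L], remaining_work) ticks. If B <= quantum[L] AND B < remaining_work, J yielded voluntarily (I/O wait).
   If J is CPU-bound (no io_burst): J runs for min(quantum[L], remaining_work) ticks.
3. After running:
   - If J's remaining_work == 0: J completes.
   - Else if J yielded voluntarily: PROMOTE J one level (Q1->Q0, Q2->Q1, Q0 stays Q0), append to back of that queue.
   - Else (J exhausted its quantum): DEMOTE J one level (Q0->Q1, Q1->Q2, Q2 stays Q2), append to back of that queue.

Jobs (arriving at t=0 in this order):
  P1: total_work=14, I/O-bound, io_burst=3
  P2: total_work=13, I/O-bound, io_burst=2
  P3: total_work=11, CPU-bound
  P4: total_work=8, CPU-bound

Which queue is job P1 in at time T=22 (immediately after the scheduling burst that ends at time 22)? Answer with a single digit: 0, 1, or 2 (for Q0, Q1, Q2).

Answer: 0

Derivation:
t=0-2: P1@Q0 runs 2, rem=12, quantum used, demote→Q1. Q0=[P2,P3,P4] Q1=[P1] Q2=[]
t=2-4: P2@Q0 runs 2, rem=11, I/O yield, promote→Q0. Q0=[P3,P4,P2] Q1=[P1] Q2=[]
t=4-6: P3@Q0 runs 2, rem=9, quantum used, demote→Q1. Q0=[P4,P2] Q1=[P1,P3] Q2=[]
t=6-8: P4@Q0 runs 2, rem=6, quantum used, demote→Q1. Q0=[P2] Q1=[P1,P3,P4] Q2=[]
t=8-10: P2@Q0 runs 2, rem=9, I/O yield, promote→Q0. Q0=[P2] Q1=[P1,P3,P4] Q2=[]
t=10-12: P2@Q0 runs 2, rem=7, I/O yield, promote→Q0. Q0=[P2] Q1=[P1,P3,P4] Q2=[]
t=12-14: P2@Q0 runs 2, rem=5, I/O yield, promote→Q0. Q0=[P2] Q1=[P1,P3,P4] Q2=[]
t=14-16: P2@Q0 runs 2, rem=3, I/O yield, promote→Q0. Q0=[P2] Q1=[P1,P3,P4] Q2=[]
t=16-18: P2@Q0 runs 2, rem=1, I/O yield, promote→Q0. Q0=[P2] Q1=[P1,P3,P4] Q2=[]
t=18-19: P2@Q0 runs 1, rem=0, completes. Q0=[] Q1=[P1,P3,P4] Q2=[]
t=19-22: P1@Q1 runs 3, rem=9, I/O yield, promote→Q0. Q0=[P1] Q1=[P3,P4] Q2=[]
t=22-24: P1@Q0 runs 2, rem=7, quantum used, demote→Q1. Q0=[] Q1=[P3,P4,P1] Q2=[]
t=24-29: P3@Q1 runs 5, rem=4, quantum used, demote→Q2. Q0=[] Q1=[P4,P1] Q2=[P3]
t=29-34: P4@Q1 runs 5, rem=1, quantum used, demote→Q2. Q0=[] Q1=[P1] Q2=[P3,P4]
t=34-37: P1@Q1 runs 3, rem=4, I/O yield, promote→Q0. Q0=[P1] Q1=[] Q2=[P3,P4]
t=37-39: P1@Q0 runs 2, rem=2, quantum used, demote→Q1. Q0=[] Q1=[P1] Q2=[P3,P4]
t=39-41: P1@Q1 runs 2, rem=0, completes. Q0=[] Q1=[] Q2=[P3,P4]
t=41-45: P3@Q2 runs 4, rem=0, completes. Q0=[] Q1=[] Q2=[P4]
t=45-46: P4@Q2 runs 1, rem=0, completes. Q0=[] Q1=[] Q2=[]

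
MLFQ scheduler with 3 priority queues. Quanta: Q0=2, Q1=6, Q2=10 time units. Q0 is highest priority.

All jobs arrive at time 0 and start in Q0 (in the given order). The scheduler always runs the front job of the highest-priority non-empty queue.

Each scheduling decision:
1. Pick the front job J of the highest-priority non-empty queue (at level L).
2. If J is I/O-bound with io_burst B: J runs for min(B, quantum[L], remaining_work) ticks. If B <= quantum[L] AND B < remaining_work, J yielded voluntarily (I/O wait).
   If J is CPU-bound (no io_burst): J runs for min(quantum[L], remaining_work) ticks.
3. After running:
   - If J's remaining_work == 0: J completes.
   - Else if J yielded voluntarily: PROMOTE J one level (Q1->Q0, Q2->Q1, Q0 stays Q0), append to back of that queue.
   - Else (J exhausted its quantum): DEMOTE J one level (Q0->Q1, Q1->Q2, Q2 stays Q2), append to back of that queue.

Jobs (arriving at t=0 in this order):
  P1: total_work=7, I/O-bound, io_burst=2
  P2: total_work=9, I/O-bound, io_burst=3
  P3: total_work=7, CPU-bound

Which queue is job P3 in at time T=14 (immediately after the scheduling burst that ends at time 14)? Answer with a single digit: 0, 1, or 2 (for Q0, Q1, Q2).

Answer: 1

Derivation:
t=0-2: P1@Q0 runs 2, rem=5, I/O yield, promote→Q0. Q0=[P2,P3,P1] Q1=[] Q2=[]
t=2-4: P2@Q0 runs 2, rem=7, quantum used, demote→Q1. Q0=[P3,P1] Q1=[P2] Q2=[]
t=4-6: P3@Q0 runs 2, rem=5, quantum used, demote→Q1. Q0=[P1] Q1=[P2,P3] Q2=[]
t=6-8: P1@Q0 runs 2, rem=3, I/O yield, promote→Q0. Q0=[P1] Q1=[P2,P3] Q2=[]
t=8-10: P1@Q0 runs 2, rem=1, I/O yield, promote→Q0. Q0=[P1] Q1=[P2,P3] Q2=[]
t=10-11: P1@Q0 runs 1, rem=0, completes. Q0=[] Q1=[P2,P3] Q2=[]
t=11-14: P2@Q1 runs 3, rem=4, I/O yield, promote→Q0. Q0=[P2] Q1=[P3] Q2=[]
t=14-16: P2@Q0 runs 2, rem=2, quantum used, demote→Q1. Q0=[] Q1=[P3,P2] Q2=[]
t=16-21: P3@Q1 runs 5, rem=0, completes. Q0=[] Q1=[P2] Q2=[]
t=21-23: P2@Q1 runs 2, rem=0, completes. Q0=[] Q1=[] Q2=[]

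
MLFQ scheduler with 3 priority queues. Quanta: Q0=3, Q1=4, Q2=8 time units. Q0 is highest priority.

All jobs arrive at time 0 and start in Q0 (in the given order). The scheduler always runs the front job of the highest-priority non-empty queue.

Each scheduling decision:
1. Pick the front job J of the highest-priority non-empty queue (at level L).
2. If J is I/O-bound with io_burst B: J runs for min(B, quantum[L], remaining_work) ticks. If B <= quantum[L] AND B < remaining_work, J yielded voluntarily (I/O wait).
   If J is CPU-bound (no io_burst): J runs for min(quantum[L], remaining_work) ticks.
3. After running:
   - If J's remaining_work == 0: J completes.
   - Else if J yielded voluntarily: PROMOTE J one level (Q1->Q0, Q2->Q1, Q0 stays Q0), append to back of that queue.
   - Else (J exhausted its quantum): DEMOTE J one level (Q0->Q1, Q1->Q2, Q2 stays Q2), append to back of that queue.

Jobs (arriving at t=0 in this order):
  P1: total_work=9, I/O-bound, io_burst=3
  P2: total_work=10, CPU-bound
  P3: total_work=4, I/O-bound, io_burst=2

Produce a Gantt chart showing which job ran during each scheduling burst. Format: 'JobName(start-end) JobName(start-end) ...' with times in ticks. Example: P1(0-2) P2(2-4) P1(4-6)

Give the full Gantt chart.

t=0-3: P1@Q0 runs 3, rem=6, I/O yield, promote→Q0. Q0=[P2,P3,P1] Q1=[] Q2=[]
t=3-6: P2@Q0 runs 3, rem=7, quantum used, demote→Q1. Q0=[P3,P1] Q1=[P2] Q2=[]
t=6-8: P3@Q0 runs 2, rem=2, I/O yield, promote→Q0. Q0=[P1,P3] Q1=[P2] Q2=[]
t=8-11: P1@Q0 runs 3, rem=3, I/O yield, promote→Q0. Q0=[P3,P1] Q1=[P2] Q2=[]
t=11-13: P3@Q0 runs 2, rem=0, completes. Q0=[P1] Q1=[P2] Q2=[]
t=13-16: P1@Q0 runs 3, rem=0, completes. Q0=[] Q1=[P2] Q2=[]
t=16-20: P2@Q1 runs 4, rem=3, quantum used, demote→Q2. Q0=[] Q1=[] Q2=[P2]
t=20-23: P2@Q2 runs 3, rem=0, completes. Q0=[] Q1=[] Q2=[]

Answer: P1(0-3) P2(3-6) P3(6-8) P1(8-11) P3(11-13) P1(13-16) P2(16-20) P2(20-23)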